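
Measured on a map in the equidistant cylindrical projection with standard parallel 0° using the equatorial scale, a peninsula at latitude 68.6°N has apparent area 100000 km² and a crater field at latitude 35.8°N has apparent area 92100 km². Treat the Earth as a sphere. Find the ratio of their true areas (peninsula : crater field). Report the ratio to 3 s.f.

On the plate carrée, areal scale = h·k = 1 × sec φ, so true area = apparent × cos φ.
True area of peninsula: 100000 × cos(68.6°) = 100000 × 0.3649 = 36490 km².
True area of crater field: 92100 × cos(35.8°) = 92100 × 0.8111 = 74700 km².
Ratio = 36490 / 74700 ≈ 0.488.

0.488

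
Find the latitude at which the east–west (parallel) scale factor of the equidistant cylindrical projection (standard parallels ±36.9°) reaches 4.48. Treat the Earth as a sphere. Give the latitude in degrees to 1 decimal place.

79.7°

With standard parallel φ₀ = 36.9°, the equirectangular projection gives x = Rλ cos φ₀, y = Rφ, so h = 1 and k = cos 36.9° / cos φ.
k = cos φ₀ / cos φ = 4.48  ⇒  cos φ = cos 36.9° / 4.48 = 0.1785.
φ = arccos(0.1785) ≈ 79.7°.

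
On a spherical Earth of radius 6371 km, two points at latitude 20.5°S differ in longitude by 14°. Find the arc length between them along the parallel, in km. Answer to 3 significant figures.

1460 km

Arc length along a parallel = R cos φ · Δλ (with Δλ in radians).
= 6371 × cos 20.5° × (14° × π/180) = 6371 × 0.9367 × 0.2443 ≈ 1460 km.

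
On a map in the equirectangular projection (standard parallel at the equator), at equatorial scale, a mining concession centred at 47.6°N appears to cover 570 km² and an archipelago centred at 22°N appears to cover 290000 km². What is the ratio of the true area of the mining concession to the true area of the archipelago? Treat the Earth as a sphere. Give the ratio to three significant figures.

Plate carrée has h = 1 and k = sec φ, giving areal scale sec φ; true area = (apparent area) · cos φ.
True area of mining concession: 570 × cos(47.6°) = 570 × 0.6743 = 384.4 km².
True area of archipelago: 290000 × cos(22°) = 290000 × 0.9272 = 268900 km².
Ratio = 384.4 / 268900 ≈ 0.00143.

0.00143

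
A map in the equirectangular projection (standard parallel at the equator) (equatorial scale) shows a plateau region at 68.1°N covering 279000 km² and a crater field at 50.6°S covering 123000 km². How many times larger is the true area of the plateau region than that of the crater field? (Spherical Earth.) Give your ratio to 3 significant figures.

Plate carrée has h = 1 and k = sec φ, giving areal scale sec φ; true area = (apparent area) · cos φ.
True area of plateau region: 279000 × cos(68.1°) = 279000 × 0.3730 = 104100 km².
True area of crater field: 123000 × cos(50.6°) = 123000 × 0.6347 = 78070 km².
Ratio = 104100 / 78070 ≈ 1.33.

1.33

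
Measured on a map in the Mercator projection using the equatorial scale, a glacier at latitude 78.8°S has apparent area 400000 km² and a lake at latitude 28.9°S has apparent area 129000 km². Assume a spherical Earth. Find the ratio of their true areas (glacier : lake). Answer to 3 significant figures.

Mercator's areal exaggeration is sec²φ; hence true area = (apparent area) · cos²φ.
True area of glacier: 400000 × cos²(78.8°) = 400000 × 0.03773 = 15090 km².
True area of lake: 129000 × cos²(28.9°) = 129000 × 0.7664 = 98870 km².
Ratio = 15090 / 98870 ≈ 0.153.

0.153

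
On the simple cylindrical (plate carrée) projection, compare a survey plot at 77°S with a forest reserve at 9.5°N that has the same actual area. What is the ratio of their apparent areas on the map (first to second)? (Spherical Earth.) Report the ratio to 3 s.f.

4.38

In the plate carrée (x = Rλ, y = Rφ), meridians are true-scale (h = 1) and parallels are stretched by k = sec φ.
Areal scale at 77°: h·k = 1.000 × 4.445 = 4.445.
Areal scale at 9.5°: h·k = 1.000 × 1.014 = 1.014.
Ratio = 4.445/1.014 ≈ 4.38.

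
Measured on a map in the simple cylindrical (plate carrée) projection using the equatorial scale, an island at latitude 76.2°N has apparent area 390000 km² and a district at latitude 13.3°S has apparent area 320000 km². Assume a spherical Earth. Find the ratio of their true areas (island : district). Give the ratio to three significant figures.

0.299

On the plate carrée, areal scale = h·k = 1 × sec φ, so true area = apparent × cos φ.
True area of island: 390000 × cos(76.2°) = 390000 × 0.2385 = 93030 km².
True area of district: 320000 × cos(13.3°) = 320000 × 0.9732 = 311400 km².
Ratio = 93030 / 311400 ≈ 0.299.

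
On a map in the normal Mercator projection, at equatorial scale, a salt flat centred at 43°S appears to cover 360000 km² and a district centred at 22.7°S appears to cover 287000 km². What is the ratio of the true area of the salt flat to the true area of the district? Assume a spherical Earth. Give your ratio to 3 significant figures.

0.788

Since Mercator area scale is 1/cos²φ, the true area equals the apparent area multiplied by cos²φ.
True area of salt flat: 360000 × cos²(43°) = 360000 × 0.5349 = 192600 km².
True area of district: 287000 × cos²(22.7°) = 287000 × 0.8511 = 244300 km².
Ratio = 192600 / 244300 ≈ 0.788.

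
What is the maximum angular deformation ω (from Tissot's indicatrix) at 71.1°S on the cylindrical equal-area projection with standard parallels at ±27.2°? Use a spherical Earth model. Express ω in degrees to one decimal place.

Cylindrical equal-area (φ₀ = 27.2°): h = cos φ / cos 27.2° along meridians, k = cos 27.2° / cos φ along parallels; h·k = 1.
At 71.1°: h = 0.3642, k = 2.746; principal scales a = 2.746, b = 0.3642.
sin(ω/2) = (a − b)/(a + b) = 2.382/3.110 = 0.7658, so ω = 2 arcsin(0.7658) ≈ 100.0°.

100.0°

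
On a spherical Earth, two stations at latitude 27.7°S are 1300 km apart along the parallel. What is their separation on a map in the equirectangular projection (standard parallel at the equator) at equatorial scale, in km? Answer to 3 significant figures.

For the equirectangular projection with φ₀ = 0 (plate carrée), h = 1 along meridians and k = sec φ along parallels.
Along the parallel, k = sec 27.7° = 1/0.8854 = 1.129.
Map distance = 1300 × 1.129 ≈ 1470 km.

1470 km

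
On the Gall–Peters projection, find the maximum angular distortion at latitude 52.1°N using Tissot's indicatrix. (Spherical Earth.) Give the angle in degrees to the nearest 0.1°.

16.1°

Gall–Peters is a cylindrical equal-area projection with standard parallels at ±45°. For cylindrical equal-area with standard parallel φ₀, h = cos φ / cos φ₀ and k = cos φ₀ / cos φ, so h·k = 1.
At 52.1°: h = 0.8687, k = 1.151; principal scales a = 1.151, b = 0.8687.
sin(ω/2) = (a − b)/(a + b) = 0.2824/2.020 = 0.1398, so ω = 2 arcsin(0.1398) ≈ 16.1°.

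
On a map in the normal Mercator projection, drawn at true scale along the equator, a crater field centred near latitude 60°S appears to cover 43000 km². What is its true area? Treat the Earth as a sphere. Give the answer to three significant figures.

10800 km²

Mercator is conformal, so the point scale is isotropic: h = k = sec φ = 1/cos φ.
Areal scale = k² = sec²φ = 1/cos²(60°) = 1/0.5000² = 4.000.
True area = apparent / (areal scale) = 43000 / 4.000 ≈ 10800 km².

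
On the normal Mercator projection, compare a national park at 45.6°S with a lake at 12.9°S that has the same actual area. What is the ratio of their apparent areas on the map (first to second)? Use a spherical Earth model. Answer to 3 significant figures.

Mercator is conformal with k = sec φ, so areal scale = k² = sec²φ.
At 45.6°: sec²(45.6°) = 1/0.6997² = 2.043.
At 12.9°: sec²(12.9°) = 1/0.9748² = 1.052.
Ratio = 2.043/1.052 = cos²(12.9°)/cos²(45.6°) ≈ 1.94.

1.94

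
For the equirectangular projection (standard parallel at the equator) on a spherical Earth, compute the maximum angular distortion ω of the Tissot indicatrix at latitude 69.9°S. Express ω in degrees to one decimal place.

For the equirectangular projection with φ₀ = 0 (plate carrée), h = 1 along meridians and k = sec φ along parallels.
At 69.9°: h = 1.000, k = 2.910; principal scales a = 2.910, b = 1.000.
sin(ω/2) = (a − b)/(a + b) = 1.910/3.910 = 0.4885, so ω = 2 arcsin(0.4885) ≈ 58.5°.

58.5°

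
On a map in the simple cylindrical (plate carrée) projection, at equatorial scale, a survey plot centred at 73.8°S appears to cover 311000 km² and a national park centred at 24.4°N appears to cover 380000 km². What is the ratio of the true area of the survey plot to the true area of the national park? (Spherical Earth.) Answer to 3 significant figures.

0.251

On the plate carrée, areal scale = h·k = 1 × sec φ, so true area = apparent × cos φ.
True area of survey plot: 311000 × cos(73.8°) = 311000 × 0.2790 = 86770 km².
True area of national park: 380000 × cos(24.4°) = 380000 × 0.9107 = 346100 km².
Ratio = 86770 / 346100 ≈ 0.251.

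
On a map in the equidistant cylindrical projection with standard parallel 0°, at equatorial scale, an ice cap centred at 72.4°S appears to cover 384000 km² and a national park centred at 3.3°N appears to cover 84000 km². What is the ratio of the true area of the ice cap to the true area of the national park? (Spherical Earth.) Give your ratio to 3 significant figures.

On the plate carrée, areal scale = h·k = 1 × sec φ, so true area = apparent × cos φ.
True area of ice cap: 384000 × cos(72.4°) = 384000 × 0.3024 = 116100 km².
True area of national park: 84000 × cos(3.3°) = 84000 × 0.9983 = 83860 km².
Ratio = 116100 / 83860 ≈ 1.38.

1.38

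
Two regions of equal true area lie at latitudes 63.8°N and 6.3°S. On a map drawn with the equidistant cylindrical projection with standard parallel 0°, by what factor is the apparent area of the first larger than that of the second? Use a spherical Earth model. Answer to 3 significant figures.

Plate carrée maps x = Rλ, y = Rφ. The meridian scale is h = 1 and the parallel scale is k = 1/cos φ = sec φ.
Areal scale at 63.8°: h·k = 1.000 × 2.265 = 2.265.
Areal scale at 6.3°: h·k = 1.000 × 1.006 = 1.006.
Ratio = 2.265/1.006 ≈ 2.25.

2.25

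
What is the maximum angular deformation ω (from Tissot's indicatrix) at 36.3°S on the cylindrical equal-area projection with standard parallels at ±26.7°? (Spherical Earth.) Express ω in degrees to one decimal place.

11.8°

For cylindrical equal-area with standard parallel φ₀, h = cos φ / cos φ₀ and k = cos φ₀ / cos φ, so h·k = 1.
At 36.3°: h = 0.9021, k = 1.108; principal scales a = 1.108, b = 0.9021.
sin(ω/2) = (a − b)/(a + b) = 0.2064/2.011 = 0.1026, so ω = 2 arcsin(0.1026) ≈ 11.8°.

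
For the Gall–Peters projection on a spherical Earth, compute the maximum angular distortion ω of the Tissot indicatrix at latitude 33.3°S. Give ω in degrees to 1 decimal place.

19.1°

Gall–Peters is a cylindrical equal-area projection with standard parallels at ±45°. A cylindrical equal-area projection with standard parallel φ₀ has meridian scale h = cos φ / cos φ₀ and parallel scale k = cos φ₀ / cos φ (so areas are preserved, h·k = 1).
At 33.3°: h = 1.182, k = 0.8460; principal scales a = 1.182, b = 0.8460.
sin(ω/2) = (a − b)/(a + b) = 0.3360/2.028 = 0.1657, so ω = 2 arcsin(0.1657) ≈ 19.1°.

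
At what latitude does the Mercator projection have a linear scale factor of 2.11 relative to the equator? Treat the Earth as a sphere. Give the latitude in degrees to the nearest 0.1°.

61.7°

Mercator scale is k = sec φ = 1/cos φ.
1/cos φ = 2.11  ⇒  cos φ = 0.4739  ⇒  φ = arccos(0.4739) ≈ 61.7°.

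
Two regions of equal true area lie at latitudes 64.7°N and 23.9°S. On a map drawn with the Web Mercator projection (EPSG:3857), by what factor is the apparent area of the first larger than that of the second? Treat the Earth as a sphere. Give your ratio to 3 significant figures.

4.58

Mercator is conformal with k = sec φ, so areal scale = k² = sec²φ.
At 64.7°: sec²(64.7°) = 1/0.4274² = 5.475.
At 23.9°: sec²(23.9°) = 1/0.9143² = 1.196.
Ratio = 5.475/1.196 = cos²(23.9°)/cos²(64.7°) ≈ 4.58.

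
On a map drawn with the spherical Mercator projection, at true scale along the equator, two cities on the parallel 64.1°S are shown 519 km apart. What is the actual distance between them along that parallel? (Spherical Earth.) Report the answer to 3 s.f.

For Mercator, h = k = sec φ (a conformal cylindrical projection has a single point scale, 1/cos φ).
Along the parallel at 64.1°, map distances are exaggerated by k = sec 64.1° = 2.289.
True distance = 519 / 2.289 = 519 × cos 64.1° ≈ 227 km.

227 km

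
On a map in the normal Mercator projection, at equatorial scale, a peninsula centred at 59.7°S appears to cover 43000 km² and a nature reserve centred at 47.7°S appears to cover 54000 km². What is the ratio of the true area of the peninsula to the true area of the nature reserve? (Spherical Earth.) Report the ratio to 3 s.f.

Mercator's areal exaggeration is sec²φ; hence true area = (apparent area) · cos²φ.
True area of peninsula: 43000 × cos²(59.7°) = 43000 × 0.2545 = 10950 km².
True area of nature reserve: 54000 × cos²(47.7°) = 54000 × 0.4529 = 24460 km².
Ratio = 10950 / 24460 ≈ 0.448.

0.448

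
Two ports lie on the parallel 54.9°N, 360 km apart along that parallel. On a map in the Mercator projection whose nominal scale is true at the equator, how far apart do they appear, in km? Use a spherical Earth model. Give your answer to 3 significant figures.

For Mercator, h = k = sec φ (a conformal cylindrical projection has a single point scale, 1/cos φ).
Along the parallel, k = sec 54.9° = 1/0.5750 = 1.739.
Map distance = 360 × 1.739 ≈ 626 km.

626 km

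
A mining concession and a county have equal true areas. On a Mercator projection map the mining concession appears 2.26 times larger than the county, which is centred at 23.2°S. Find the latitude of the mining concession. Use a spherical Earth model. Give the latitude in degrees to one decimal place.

On Mercator, (apparent₁)/(apparent₂) = sec²φ₁ / sec²φ₂ when true areas are equal.
cos²φ₂ / cos²φ₁ = 2.26  ⇒  cos φ₁ = cos 23.2° / √2.26 = 0.9191/1.503 = 0.6114.
φ₁ = arccos(0.6114) ≈ 52.3°.

52.3°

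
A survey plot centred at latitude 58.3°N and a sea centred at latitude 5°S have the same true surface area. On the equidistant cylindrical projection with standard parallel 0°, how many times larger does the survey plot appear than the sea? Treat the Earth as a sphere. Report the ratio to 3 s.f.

1.90

Plate carrée maps x = Rλ, y = Rφ. The meridian scale is h = 1 and the parallel scale is k = 1/cos φ = sec φ.
Areal scale at 58.3°: h·k = 1.000 × 1.903 = 1.903.
Areal scale at 5°: h·k = 1.000 × 1.004 = 1.004.
Ratio = 1.903/1.004 ≈ 1.90.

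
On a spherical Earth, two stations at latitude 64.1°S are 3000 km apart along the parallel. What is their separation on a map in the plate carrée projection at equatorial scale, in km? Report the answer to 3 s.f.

6870 km

Plate carrée maps x = Rλ, y = Rφ. The meridian scale is h = 1 and the parallel scale is k = 1/cos φ = sec φ.
Along the parallel, k = sec 64.1° = 1/0.4368 = 2.289.
Map distance = 3000 × 2.289 ≈ 6870 km.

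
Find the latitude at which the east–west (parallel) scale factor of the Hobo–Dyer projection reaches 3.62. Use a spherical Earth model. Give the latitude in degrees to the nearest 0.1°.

The Hobo–Dyer projection is cylindrical equal-area with φ₀ = 37.5°. Cylindrical equal-area (φ₀ = 37.5°): h = cos φ / cos 37.5° along meridians, k = cos 37.5° / cos φ along parallels; h·k = 1.
k = cos φ₀ / cos φ = 3.62  ⇒  cos φ = cos 37.5° / 3.62 = 0.2192.
φ = arccos(0.2192) ≈ 77.3°.

77.3°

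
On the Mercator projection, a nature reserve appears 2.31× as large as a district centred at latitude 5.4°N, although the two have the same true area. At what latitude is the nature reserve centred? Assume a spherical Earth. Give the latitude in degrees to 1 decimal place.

On Mercator, (apparent₁)/(apparent₂) = sec²φ₁ / sec²φ₂ when true areas are equal.
cos²φ₂ / cos²φ₁ = 2.31  ⇒  cos φ₁ = cos 5.4° / √2.31 = 0.9956/1.520 = 0.6550.
φ₁ = arccos(0.6550) ≈ 49.1°.

49.1°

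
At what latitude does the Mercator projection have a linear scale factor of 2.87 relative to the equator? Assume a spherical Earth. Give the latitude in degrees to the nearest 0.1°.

69.6°

Mercator scale is k = sec φ = 1/cos φ.
1/cos φ = 2.87  ⇒  cos φ = 0.3484  ⇒  φ = arccos(0.3484) ≈ 69.6°.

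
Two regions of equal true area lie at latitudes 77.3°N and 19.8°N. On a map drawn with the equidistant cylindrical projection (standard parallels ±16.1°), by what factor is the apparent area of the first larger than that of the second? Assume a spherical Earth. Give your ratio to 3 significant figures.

The equidistant cylindrical projection with φ₀ = 16.1° has h = 1 (meridians true) and k = cos φ₀ / cos φ along parallels.
Areal scale at 77.3°: h·k = 1.000 × 4.370 = 4.370.
Areal scale at 19.8°: h·k = 1.000 × 1.021 = 1.021.
Ratio = 4.370/1.021 ≈ 4.28.

4.28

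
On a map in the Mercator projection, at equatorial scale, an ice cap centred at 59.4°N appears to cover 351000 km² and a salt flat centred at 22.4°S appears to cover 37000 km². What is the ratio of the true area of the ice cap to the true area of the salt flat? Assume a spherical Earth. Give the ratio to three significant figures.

Mercator's areal exaggeration is sec²φ; hence true area = (apparent area) · cos²φ.
True area of ice cap: 351000 × cos²(59.4°) = 351000 × 0.2591 = 90950 km².
True area of salt flat: 37000 × cos²(22.4°) = 37000 × 0.8548 = 31630 km².
Ratio = 90950 / 31630 ≈ 2.88.

2.88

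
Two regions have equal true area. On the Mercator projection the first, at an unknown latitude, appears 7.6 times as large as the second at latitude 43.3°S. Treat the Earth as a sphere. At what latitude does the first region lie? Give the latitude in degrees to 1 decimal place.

74.7°

For equal true areas on Mercator, apparent areas scale as sec²φ, so the ratio is cos²φ₂ / cos²φ₁.
cos²φ₂ / cos²φ₁ = 7.6  ⇒  cos φ₁ = cos 43.3° / √7.6 = 0.7278/2.757 = 0.2640.
φ₁ = arccos(0.2640) ≈ 74.7°.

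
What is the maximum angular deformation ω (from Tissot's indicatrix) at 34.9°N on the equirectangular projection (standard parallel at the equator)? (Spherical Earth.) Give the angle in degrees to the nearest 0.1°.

For the equirectangular projection with φ₀ = 0 (plate carrée), h = 1 along meridians and k = sec φ along parallels.
At 34.9°: h = 1.000, k = 1.219; principal scales a = 1.219, b = 1.000.
sin(ω/2) = (a − b)/(a + b) = 0.2193/2.219 = 0.09881, so ω = 2 arcsin(0.09881) ≈ 11.3°.

11.3°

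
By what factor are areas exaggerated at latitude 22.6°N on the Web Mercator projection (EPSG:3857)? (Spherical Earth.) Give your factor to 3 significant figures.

1.17

For Mercator, h = k = sec φ (a conformal cylindrical projection has a single point scale, 1/cos φ).
Areal scale = k² = sec²φ = 1/cos²(22.6°) = 1/0.9232² = 1.173.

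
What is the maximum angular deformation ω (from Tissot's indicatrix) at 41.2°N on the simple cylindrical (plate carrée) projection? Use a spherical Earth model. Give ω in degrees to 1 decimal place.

Plate carrée maps x = Rλ, y = Rφ. The meridian scale is h = 1 and the parallel scale is k = 1/cos φ = sec φ.
At 41.2°: h = 1.000, k = 1.329; principal scales a = 1.329, b = 1.000.
sin(ω/2) = (a − b)/(a + b) = 0.3291/2.329 = 0.1413, so ω = 2 arcsin(0.1413) ≈ 16.2°.

16.2°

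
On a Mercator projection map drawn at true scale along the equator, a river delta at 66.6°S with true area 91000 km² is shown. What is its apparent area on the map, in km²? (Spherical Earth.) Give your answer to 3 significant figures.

577000 km²

The Mercator projection is conformal; its linear scale factor is the same in every direction and equals sec φ = 1/cos φ.
Areal scale = k² = sec²φ = 1/cos²(66.6°) = 1/0.3971² = 6.340.
Apparent area = 91000 × 6.340 ≈ 577000 km².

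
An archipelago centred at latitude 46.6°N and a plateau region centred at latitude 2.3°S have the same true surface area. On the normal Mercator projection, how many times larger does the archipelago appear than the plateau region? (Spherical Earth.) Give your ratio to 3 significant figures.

2.11

Mercator areal scale is sec²φ.
At 46.6°: sec²(46.6°) = 1/0.6871² = 2.118.
At 2.3°: sec²(2.3°) = 1/0.9992² = 1.002.
Ratio = 2.118/1.002 = cos²(2.3°)/cos²(46.6°) ≈ 2.11.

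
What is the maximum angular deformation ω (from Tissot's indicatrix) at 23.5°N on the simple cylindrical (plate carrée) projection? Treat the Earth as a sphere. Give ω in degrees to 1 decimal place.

5.0°

In the plate carrée (x = Rλ, y = Rφ), meridians are true-scale (h = 1) and parallels are stretched by k = sec φ.
At 23.5°: h = 1.000, k = 1.090; principal scales a = 1.090, b = 1.000.
sin(ω/2) = (a − b)/(a + b) = 0.09044/2.090 = 0.04326, so ω = 2 arcsin(0.04326) ≈ 5.0°.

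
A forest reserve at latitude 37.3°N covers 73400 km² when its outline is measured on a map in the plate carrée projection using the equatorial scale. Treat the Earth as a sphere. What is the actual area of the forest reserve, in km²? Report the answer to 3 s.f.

58400 km²

For the equirectangular projection with φ₀ = 0 (plate carrée), h = 1 along meridians and k = sec φ along parallels.
Areal scale = h·k = 1 × sec φ; at 37.3°, h = 1.000, k = 1.257, so h·k = 1.257.
True area = apparent / (areal scale) = 73400 / 1.257 ≈ 58400 km².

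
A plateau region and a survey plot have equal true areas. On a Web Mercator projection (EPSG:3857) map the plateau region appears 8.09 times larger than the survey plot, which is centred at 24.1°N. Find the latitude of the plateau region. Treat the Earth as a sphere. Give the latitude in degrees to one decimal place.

Mercator areal scale is sec²φ, so apparent-area ratio = sec²φ₁ / sec²φ₂ = cos²φ₂ / cos²φ₁.
cos²φ₂ / cos²φ₁ = 8.09  ⇒  cos φ₁ = cos 24.1° / √8.09 = 0.9128/2.844 = 0.3209.
φ₁ = arccos(0.3209) ≈ 71.3°.

71.3°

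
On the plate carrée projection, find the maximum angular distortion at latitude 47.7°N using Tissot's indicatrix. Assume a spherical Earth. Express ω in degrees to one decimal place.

22.5°

For the equirectangular projection with φ₀ = 0 (plate carrée), h = 1 along meridians and k = sec φ along parallels.
At 47.7°: h = 1.000, k = 1.486; principal scales a = 1.486, b = 1.000.
sin(ω/2) = (a − b)/(a + b) = 0.4859/2.486 = 0.1954, so ω = 2 arcsin(0.1954) ≈ 22.5°.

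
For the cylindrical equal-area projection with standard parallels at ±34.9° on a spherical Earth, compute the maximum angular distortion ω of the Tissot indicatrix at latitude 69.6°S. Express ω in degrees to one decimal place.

Cylindrical equal-area (φ₀ = 34.9°): h = cos φ / cos 34.9° along meridians, k = cos 34.9° / cos φ along parallels; h·k = 1.
At 69.6°: h = 0.4250, k = 2.353; principal scales a = 2.353, b = 0.4250.
sin(ω/2) = (a − b)/(a + b) = 1.928/2.778 = 0.6940, so ω = 2 arcsin(0.6940) ≈ 87.9°.

87.9°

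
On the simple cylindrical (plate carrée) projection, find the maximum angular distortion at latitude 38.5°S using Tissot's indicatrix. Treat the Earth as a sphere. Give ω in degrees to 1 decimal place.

14.0°

In the plate carrée (x = Rλ, y = Rφ), meridians are true-scale (h = 1) and parallels are stretched by k = sec φ.
At 38.5°: h = 1.000, k = 1.278; principal scales a = 1.278, b = 1.000.
sin(ω/2) = (a − b)/(a + b) = 0.2778/2.278 = 0.1220, so ω = 2 arcsin(0.1220) ≈ 14.0°.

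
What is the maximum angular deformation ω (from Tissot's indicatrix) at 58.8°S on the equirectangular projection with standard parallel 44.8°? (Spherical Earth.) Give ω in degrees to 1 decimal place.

18.0°

With standard parallel φ₀ = 44.8°, the equirectangular projection gives x = Rλ cos φ₀, y = Rφ, so h = 1 and k = cos 44.8° / cos φ.
At 58.8°: h = 1.000, k = 1.370; principal scales a = 1.370, b = 1.000.
sin(ω/2) = (a − b)/(a + b) = 0.3698/2.370 = 0.1560, so ω = 2 arcsin(0.1560) ≈ 18.0°.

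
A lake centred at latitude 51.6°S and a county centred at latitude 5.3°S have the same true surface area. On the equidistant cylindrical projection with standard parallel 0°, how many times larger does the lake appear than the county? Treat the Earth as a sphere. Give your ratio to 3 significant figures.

1.60

For the equirectangular projection with φ₀ = 0 (plate carrée), h = 1 along meridians and k = sec φ along parallels.
Areal scale at 51.6°: h·k = 1.000 × 1.610 = 1.610.
Areal scale at 5.3°: h·k = 1.000 × 1.004 = 1.004.
Ratio = 1.610/1.004 ≈ 1.60.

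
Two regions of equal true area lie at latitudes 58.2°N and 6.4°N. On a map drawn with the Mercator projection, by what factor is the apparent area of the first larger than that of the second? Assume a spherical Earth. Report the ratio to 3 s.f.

Mercator areal scale is sec²φ.
At 58.2°: sec²(58.2°) = 1/0.5270² = 3.601.
At 6.4°: sec²(6.4°) = 1/0.9938² = 1.013.
Ratio = 3.601/1.013 = cos²(6.4°)/cos²(58.2°) ≈ 3.56.

3.56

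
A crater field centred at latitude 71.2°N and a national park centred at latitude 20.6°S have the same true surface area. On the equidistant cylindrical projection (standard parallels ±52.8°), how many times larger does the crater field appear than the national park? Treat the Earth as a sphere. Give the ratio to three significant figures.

In the equirectangular projection with standard parallel φ₀ = 52.8° (x = Rλ cos φ₀, y = Rφ), meridians are true-scale (h = 1) and the parallel scale is k = cos φ₀ / cos φ.
Areal scale at 71.2°: h·k = 1.000 × 1.876 = 1.876.
Areal scale at 20.6°: h·k = 1.000 × 0.6459 = 0.6459.
Ratio = 1.876/0.6459 ≈ 2.90.

2.90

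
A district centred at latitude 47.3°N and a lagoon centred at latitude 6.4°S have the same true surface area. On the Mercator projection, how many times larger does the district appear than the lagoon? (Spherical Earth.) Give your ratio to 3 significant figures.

Mercator is conformal with k = sec φ, so areal scale = k² = sec²φ.
At 47.3°: sec²(47.3°) = 1/0.6782² = 2.174.
At 6.4°: sec²(6.4°) = 1/0.9938² = 1.013.
Ratio = 2.174/1.013 = cos²(6.4°)/cos²(47.3°) ≈ 2.15.

2.15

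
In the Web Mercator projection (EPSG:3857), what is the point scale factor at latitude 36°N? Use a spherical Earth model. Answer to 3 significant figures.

Mercator is conformal, so the point scale is isotropic: h = k = sec φ = 1/cos φ.
k = 1/cos 36° = 1/0.8090 = 1.236.

1.24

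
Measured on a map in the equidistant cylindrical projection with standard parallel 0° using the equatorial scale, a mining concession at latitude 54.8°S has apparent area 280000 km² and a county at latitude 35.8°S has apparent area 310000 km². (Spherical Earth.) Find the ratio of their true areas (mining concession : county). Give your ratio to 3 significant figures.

0.642

On the plate carrée, areal scale = h·k = 1 × sec φ, so true area = apparent × cos φ.
True area of mining concession: 280000 × cos(54.8°) = 280000 × 0.5764 = 161400 km².
True area of county: 310000 × cos(35.8°) = 310000 × 0.8111 = 251400 km².
Ratio = 161400 / 251400 ≈ 0.642.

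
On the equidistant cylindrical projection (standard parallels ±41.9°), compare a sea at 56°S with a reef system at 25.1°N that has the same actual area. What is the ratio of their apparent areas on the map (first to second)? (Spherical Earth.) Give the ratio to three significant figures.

1.62

With standard parallel φ₀ = 41.9°, the equirectangular projection gives x = Rλ cos φ₀, y = Rφ, so h = 1 and k = cos 41.9° / cos φ.
Areal scale at 56°: h·k = 1.000 × 1.331 = 1.331.
Areal scale at 25.1°: h·k = 1.000 × 0.8219 = 0.8219.
Ratio = 1.331/0.8219 ≈ 1.62.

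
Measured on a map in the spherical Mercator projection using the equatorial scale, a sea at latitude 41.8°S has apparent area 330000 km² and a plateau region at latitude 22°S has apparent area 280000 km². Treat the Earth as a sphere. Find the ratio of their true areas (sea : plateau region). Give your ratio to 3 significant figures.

0.762

Mercator's areal exaggeration is sec²φ; hence true area = (apparent area) · cos²φ.
True area of sea: 330000 × cos²(41.8°) = 330000 × 0.5557 = 183400 km².
True area of plateau region: 280000 × cos²(22°) = 280000 × 0.8597 = 240700 km².
Ratio = 183400 / 240700 ≈ 0.762.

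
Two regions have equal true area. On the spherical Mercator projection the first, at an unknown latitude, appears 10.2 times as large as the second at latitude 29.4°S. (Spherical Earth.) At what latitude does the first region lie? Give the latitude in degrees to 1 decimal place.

74.2°

On Mercator, (apparent₁)/(apparent₂) = sec²φ₁ / sec²φ₂ when true areas are equal.
cos²φ₂ / cos²φ₁ = 10.2  ⇒  cos φ₁ = cos 29.4° / √10.2 = 0.8712/3.194 = 0.2728.
φ₁ = arccos(0.2728) ≈ 74.2°.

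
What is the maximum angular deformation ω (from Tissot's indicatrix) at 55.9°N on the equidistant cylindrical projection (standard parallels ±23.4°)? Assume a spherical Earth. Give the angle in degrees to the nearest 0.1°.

28.0°

With standard parallel φ₀ = 23.4°, the equirectangular projection gives x = Rλ cos φ₀, y = Rφ, so h = 1 and k = cos 23.4° / cos φ.
At 55.9°: h = 1.000, k = 1.637; principal scales a = 1.637, b = 1.000.
sin(ω/2) = (a − b)/(a + b) = 0.6370/2.637 = 0.2416, so ω = 2 arcsin(0.2416) ≈ 28.0°.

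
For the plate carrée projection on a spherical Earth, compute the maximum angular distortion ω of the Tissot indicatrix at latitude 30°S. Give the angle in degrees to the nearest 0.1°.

8.2°

In the plate carrée (x = Rλ, y = Rφ), meridians are true-scale (h = 1) and parallels are stretched by k = sec φ.
At 30°: h = 1.000, k = 1.155; principal scales a = 1.155, b = 1.000.
sin(ω/2) = (a − b)/(a + b) = 0.1547/2.155 = 0.07180, so ω = 2 arcsin(0.07180) ≈ 8.2°.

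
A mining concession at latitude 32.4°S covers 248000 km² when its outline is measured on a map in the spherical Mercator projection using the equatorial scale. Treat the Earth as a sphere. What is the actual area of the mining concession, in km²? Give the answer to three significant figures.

Mercator is conformal, so the point scale is isotropic: h = k = sec φ = 1/cos φ.
Areal scale = k² = sec²φ = 1/cos²(32.4°) = 1/0.8443² = 1.403.
True area = apparent / (areal scale) = 248000 / 1.403 ≈ 177000 km².

177000 km²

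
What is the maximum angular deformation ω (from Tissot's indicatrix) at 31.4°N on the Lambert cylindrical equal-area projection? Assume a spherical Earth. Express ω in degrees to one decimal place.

18.1°

The Lambert cylindrical equal-area projection is the cylindrical equal-area projection with its standard parallel at the equator (φ₀ = 0). For cylindrical equal-area with standard parallel φ₀, h = cos φ / cos φ₀ and k = cos φ₀ / cos φ, so h·k = 1.
At 31.4°: h = 0.8536, k = 1.172; principal scales a = 1.172, b = 0.8536.
sin(ω/2) = (a − b)/(a + b) = 0.3180/2.025 = 0.1570, so ω = 2 arcsin(0.1570) ≈ 18.1°.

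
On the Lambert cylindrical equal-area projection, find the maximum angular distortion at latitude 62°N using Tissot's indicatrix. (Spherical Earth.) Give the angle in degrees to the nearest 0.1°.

The Lambert cylindrical equal-area projection is the cylindrical equal-area projection with its standard parallel at the equator (φ₀ = 0). Cylindrical equal-area (φ₀ = 0°): h = cos φ / cos 0° along meridians, k = cos 0° / cos φ along parallels; h·k = 1.
At 62°: h = 0.4695, k = 2.130; principal scales a = 2.130, b = 0.4695.
sin(ω/2) = (a − b)/(a + b) = 1.661/2.600 = 0.6388, so ω = 2 arcsin(0.6388) ≈ 79.4°.

79.4°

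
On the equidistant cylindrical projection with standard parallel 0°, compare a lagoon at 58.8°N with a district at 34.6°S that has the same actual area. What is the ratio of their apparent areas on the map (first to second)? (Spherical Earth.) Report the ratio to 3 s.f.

1.59

In the plate carrée (x = Rλ, y = Rφ), meridians are true-scale (h = 1) and parallels are stretched by k = sec φ.
Areal scale at 58.8°: h·k = 1.000 × 1.930 = 1.930.
Areal scale at 34.6°: h·k = 1.000 × 1.215 = 1.215.
Ratio = 1.930/1.215 ≈ 1.59.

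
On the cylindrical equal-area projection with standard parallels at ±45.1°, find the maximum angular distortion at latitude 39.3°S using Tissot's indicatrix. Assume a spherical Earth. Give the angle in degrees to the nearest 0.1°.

For cylindrical equal-area with standard parallel φ₀, h = cos φ / cos φ₀ and k = cos φ₀ / cos φ, so h·k = 1.
At 39.3°: h = 1.096, k = 0.9122; principal scales a = 1.096, b = 0.9122.
sin(ω/2) = (a − b)/(a + b) = 0.1841/2.008 = 0.09167, so ω = 2 arcsin(0.09167) ≈ 10.5°.

10.5°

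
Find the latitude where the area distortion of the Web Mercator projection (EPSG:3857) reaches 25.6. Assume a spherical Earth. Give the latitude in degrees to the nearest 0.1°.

Mercator areal scale is sec²φ.
sec²φ = 25.6  ⇒  cos²φ = 0.03906  ⇒  cos φ = 0.1976.
φ = arccos(0.1976) ≈ 78.6°.

78.6°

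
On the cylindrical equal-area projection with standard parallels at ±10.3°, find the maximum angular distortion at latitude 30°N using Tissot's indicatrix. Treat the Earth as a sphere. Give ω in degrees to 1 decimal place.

14.6°

Cylindrical equal-area (φ₀ = 10.3°): h = cos φ / cos 10.3° along meridians, k = cos 10.3° / cos φ along parallels; h·k = 1.
At 30°: h = 0.8802, k = 1.136; principal scales a = 1.136, b = 0.8802.
sin(ω/2) = (a − b)/(a + b) = 0.2559/2.016 = 0.1269, so ω = 2 arcsin(0.1269) ≈ 14.6°.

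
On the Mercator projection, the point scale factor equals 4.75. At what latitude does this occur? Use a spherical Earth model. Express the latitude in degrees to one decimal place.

Mercator scale is k = sec φ = 1/cos φ.
1/cos φ = 4.75  ⇒  cos φ = 0.2105  ⇒  φ = arccos(0.2105) ≈ 77.8°.

77.8°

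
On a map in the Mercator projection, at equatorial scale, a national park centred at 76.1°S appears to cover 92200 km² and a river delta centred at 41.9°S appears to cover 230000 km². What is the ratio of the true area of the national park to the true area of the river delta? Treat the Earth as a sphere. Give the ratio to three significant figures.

Since Mercator area scale is 1/cos²φ, the true area equals the apparent area multiplied by cos²φ.
True area of national park: 92200 × cos²(76.1°) = 92200 × 0.05771 = 5321 km².
True area of river delta: 230000 × cos²(41.9°) = 230000 × 0.5540 = 127400 km².
Ratio = 5321 / 127400 ≈ 0.0418.

0.0418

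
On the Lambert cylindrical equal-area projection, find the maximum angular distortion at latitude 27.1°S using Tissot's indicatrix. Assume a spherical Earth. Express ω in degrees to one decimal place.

13.3°

The Lambert cylindrical equal-area projection is the cylindrical equal-area projection with its standard parallel at the equator (φ₀ = 0). Cylindrical equal-area (φ₀ = 0°): h = cos φ / cos 0° along meridians, k = cos 0° / cos φ along parallels; h·k = 1.
At 27.1°: h = 0.8902, k = 1.123; principal scales a = 1.123, b = 0.8902.
sin(ω/2) = (a − b)/(a + b) = 0.2331/2.014 = 0.1158, so ω = 2 arcsin(0.1158) ≈ 13.3°.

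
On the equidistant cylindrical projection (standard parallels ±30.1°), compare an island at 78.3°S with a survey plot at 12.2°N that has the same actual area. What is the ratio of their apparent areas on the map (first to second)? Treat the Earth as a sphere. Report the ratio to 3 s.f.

The equidistant cylindrical projection with φ₀ = 30.1° has h = 1 (meridians true) and k = cos φ₀ / cos φ along parallels.
Areal scale at 78.3°: h·k = 1.000 × 4.266 = 4.266.
Areal scale at 12.2°: h·k = 1.000 × 0.8851 = 0.8851.
Ratio = 4.266/0.8851 ≈ 4.82.

4.82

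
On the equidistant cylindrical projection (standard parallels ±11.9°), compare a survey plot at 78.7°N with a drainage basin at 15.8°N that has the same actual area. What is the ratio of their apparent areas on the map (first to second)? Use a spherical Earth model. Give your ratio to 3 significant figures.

4.91

The equidistant cylindrical projection with φ₀ = 11.9° has h = 1 (meridians true) and k = cos φ₀ / cos φ along parallels.
Areal scale at 78.7°: h·k = 1.000 × 4.994 = 4.994.
Areal scale at 15.8°: h·k = 1.000 × 1.017 = 1.017.
Ratio = 4.994/1.017 ≈ 4.91.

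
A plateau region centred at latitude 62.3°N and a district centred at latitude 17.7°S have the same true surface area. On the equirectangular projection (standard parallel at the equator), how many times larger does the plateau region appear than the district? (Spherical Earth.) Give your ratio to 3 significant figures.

Plate carrée maps x = Rλ, y = Rφ. The meridian scale is h = 1 and the parallel scale is k = 1/cos φ = sec φ.
Areal scale at 62.3°: h·k = 1.000 × 2.151 = 2.151.
Areal scale at 17.7°: h·k = 1.000 × 1.050 = 1.050.
Ratio = 2.151/1.050 ≈ 2.05.

2.05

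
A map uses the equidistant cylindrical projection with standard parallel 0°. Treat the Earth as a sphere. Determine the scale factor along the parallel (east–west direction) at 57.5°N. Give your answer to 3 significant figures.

1.86

Plate carrée maps x = Rλ, y = Rφ. The meridian scale is h = 1 and the parallel scale is k = 1/cos φ = sec φ.
k = 1/cos 57.5° = 1/0.5373 = 1.861.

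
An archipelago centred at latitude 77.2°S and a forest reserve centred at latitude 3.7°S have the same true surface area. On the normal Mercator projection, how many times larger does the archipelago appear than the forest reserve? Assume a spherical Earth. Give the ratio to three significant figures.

20.3

Mercator is conformal with k = sec φ, so areal scale = k² = sec²φ.
At 77.2°: sec²(77.2°) = 1/0.2215² = 20.37.
At 3.7°: sec²(3.7°) = 1/0.9979² = 1.004.
Ratio = 20.37/1.004 = cos²(3.7°)/cos²(77.2°) ≈ 20.3.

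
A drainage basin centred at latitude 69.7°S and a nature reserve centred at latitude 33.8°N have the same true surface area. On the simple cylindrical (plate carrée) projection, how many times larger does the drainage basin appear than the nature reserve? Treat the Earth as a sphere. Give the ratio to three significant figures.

Plate carrée maps x = Rλ, y = Rφ. The meridian scale is h = 1 and the parallel scale is k = 1/cos φ = sec φ.
Areal scale at 69.7°: h·k = 1.000 × 2.882 = 2.882.
Areal scale at 33.8°: h·k = 1.000 × 1.203 = 1.203.
Ratio = 2.882/1.203 ≈ 2.40.

2.40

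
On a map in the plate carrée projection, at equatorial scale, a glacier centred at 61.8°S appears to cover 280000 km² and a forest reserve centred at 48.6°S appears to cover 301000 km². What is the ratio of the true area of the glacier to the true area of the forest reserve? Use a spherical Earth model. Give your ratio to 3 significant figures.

0.665

On the plate carrée, areal scale = h·k = 1 × sec φ, so true area = apparent × cos φ.
True area of glacier: 280000 × cos(61.8°) = 280000 × 0.4726 = 132300 km².
True area of forest reserve: 301000 × cos(48.6°) = 301000 × 0.6613 = 199100 km².
Ratio = 132300 / 199100 ≈ 0.665.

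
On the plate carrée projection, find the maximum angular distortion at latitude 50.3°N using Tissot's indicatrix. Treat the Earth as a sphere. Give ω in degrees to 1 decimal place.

For the equirectangular projection with φ₀ = 0 (plate carrée), h = 1 along meridians and k = sec φ along parallels.
At 50.3°: h = 1.000, k = 1.566; principal scales a = 1.566, b = 1.000.
sin(ω/2) = (a − b)/(a + b) = 0.5655/2.566 = 0.2204, so ω = 2 arcsin(0.2204) ≈ 25.5°.

25.5°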